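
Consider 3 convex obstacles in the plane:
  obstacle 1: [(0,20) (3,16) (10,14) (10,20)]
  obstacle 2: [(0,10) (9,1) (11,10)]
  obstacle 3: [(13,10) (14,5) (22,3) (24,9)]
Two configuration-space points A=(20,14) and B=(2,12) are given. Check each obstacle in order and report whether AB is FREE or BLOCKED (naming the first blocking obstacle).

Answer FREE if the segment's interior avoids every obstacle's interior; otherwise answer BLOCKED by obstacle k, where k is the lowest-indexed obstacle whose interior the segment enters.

Obstacle 1 [(0,20) (3,16) (10,14) (10,20)]:
  edge (0,20)–(3,16): clear
  edge (3,16)–(10,14): clear
  edge (10,14)–(10,20): clear
  edge (10,20)–(0,20): clear
  midpoint (11,13) outside
  → clear
Obstacle 2 [(0,10) (9,1) (11,10)]:
  edge (0,10)–(9,1): clear
  edge (9,1)–(11,10): clear
  edge (11,10)–(0,10): clear
  midpoint (11,13) outside
  → clear
Obstacle 3 [(13,10) (14,5) (22,3) (24,9)]:
  edge (13,10)–(14,5): clear
  edge (14,5)–(22,3): clear
  edge (22,3)–(24,9): clear
  edge (24,9)–(13,10): clear
  midpoint (11,13) outside
  → clear

FREE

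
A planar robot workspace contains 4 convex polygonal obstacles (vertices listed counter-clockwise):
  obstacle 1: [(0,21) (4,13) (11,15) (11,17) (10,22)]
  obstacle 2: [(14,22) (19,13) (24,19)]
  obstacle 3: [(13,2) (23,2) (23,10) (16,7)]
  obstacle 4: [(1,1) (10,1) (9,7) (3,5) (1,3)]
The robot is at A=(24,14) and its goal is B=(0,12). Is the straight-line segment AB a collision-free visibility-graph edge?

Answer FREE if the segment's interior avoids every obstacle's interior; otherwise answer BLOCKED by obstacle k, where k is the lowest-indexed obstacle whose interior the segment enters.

Obstacle 1 [(0,21) (4,13) (11,15) (11,17) (10,22)]:
  edge (0,21)–(4,13): clear
  edge (4,13)–(11,15): clear
  edge (11,15)–(11,17): clear
  edge (11,17)–(10,22): clear
  edge (10,22)–(0,21): clear
  midpoint (12,13) outside
  → clear
Obstacle 2 [(14,22) (19,13) (24,19)]:
  edge (14,22)–(19,13): crosses AB
  edge (19,13)–(24,19): crosses AB
  edge (24,19)–(14,22): clear
  → BLOCKED
Obstacle 3 [(13,2) (23,2) (23,10) (16,7)]:
  edge (13,2)–(23,2): clear
  edge (23,2)–(23,10): clear
  edge (23,10)–(16,7): clear
  edge (16,7)–(13,2): clear
  midpoint (12,13) outside
  → clear
Obstacle 4 [(1,1) (10,1) (9,7) (3,5) (1,3)]:
  edge (1,1)–(10,1): clear
  edge (10,1)–(9,7): clear
  edge (9,7)–(3,5): clear
  edge (3,5)–(1,3): clear
  edge (1,3)–(1,1): clear
  midpoint (12,13) outside
  → clear

BLOCKED by obstacle 2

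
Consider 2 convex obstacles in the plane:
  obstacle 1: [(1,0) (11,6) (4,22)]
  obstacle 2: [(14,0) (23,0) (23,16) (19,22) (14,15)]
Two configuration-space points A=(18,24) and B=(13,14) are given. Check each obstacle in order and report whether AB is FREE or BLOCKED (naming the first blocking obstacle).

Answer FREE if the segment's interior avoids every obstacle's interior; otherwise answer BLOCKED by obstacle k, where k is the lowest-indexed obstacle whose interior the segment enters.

Obstacle 1 [(1,0) (11,6) (4,22)]:
  edge (1,0)–(11,6): clear
  edge (11,6)–(4,22): clear
  edge (4,22)–(1,0): clear
  midpoint (31/2,19) outside
  → clear
Obstacle 2 [(14,0) (23,0) (23,16) (19,22) (14,15)]:
  edge (14,0)–(23,0): clear
  edge (23,0)–(23,16): clear
  edge (23,16)–(19,22): clear
  edge (19,22)–(14,15): clear
  edge (14,15)–(14,0): clear
  midpoint (31/2,19) outside
  → clear

FREE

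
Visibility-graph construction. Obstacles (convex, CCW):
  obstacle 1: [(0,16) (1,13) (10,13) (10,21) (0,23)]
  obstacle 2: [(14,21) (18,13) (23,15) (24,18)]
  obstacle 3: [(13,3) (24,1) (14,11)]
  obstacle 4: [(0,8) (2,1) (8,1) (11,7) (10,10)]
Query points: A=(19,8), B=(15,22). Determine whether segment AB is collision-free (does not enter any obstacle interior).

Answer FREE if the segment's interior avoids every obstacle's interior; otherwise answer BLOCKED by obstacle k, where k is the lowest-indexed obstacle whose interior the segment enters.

BLOCKED by obstacle 2

Obstacle 1 [(0,16) (1,13) (10,13) (10,21) (0,23)]:
  edge (0,16)–(1,13): clear
  edge (1,13)–(10,13): clear
  edge (10,13)–(10,21): clear
  edge (10,21)–(0,23): clear
  edge (0,23)–(0,16): clear
  midpoint (17,15) outside
  → clear
Obstacle 2 [(14,21) (18,13) (23,15) (24,18)]:
  edge (14,21)–(18,13): crosses AB
  edge (18,13)–(23,15): clear
  edge (23,15)–(24,18): clear
  edge (24,18)–(14,21): crosses AB
  → BLOCKED
Obstacle 3 [(13,3) (24,1) (14,11)]:
  edge (13,3)–(24,1): clear
  edge (24,1)–(14,11): clear
  edge (14,11)–(13,3): clear
  midpoint (17,15) outside
  → clear
Obstacle 4 [(0,8) (2,1) (8,1) (11,7) (10,10)]:
  edge (0,8)–(2,1): clear
  edge (2,1)–(8,1): clear
  edge (8,1)–(11,7): clear
  edge (11,7)–(10,10): clear
  edge (10,10)–(0,8): clear
  midpoint (17,15) outside
  → clear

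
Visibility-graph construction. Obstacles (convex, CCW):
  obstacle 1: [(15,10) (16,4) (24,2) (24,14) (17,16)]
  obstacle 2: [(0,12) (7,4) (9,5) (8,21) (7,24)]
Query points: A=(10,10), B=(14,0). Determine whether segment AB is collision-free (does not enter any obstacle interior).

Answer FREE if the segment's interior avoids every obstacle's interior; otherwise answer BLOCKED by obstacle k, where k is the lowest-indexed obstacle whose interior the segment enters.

FREE

Obstacle 1 [(15,10) (16,4) (24,2) (24,14) (17,16)]:
  edge (15,10)–(16,4): clear
  edge (16,4)–(24,2): clear
  edge (24,2)–(24,14): clear
  edge (24,14)–(17,16): clear
  edge (17,16)–(15,10): clear
  midpoint (12,5) outside
  → clear
Obstacle 2 [(0,12) (7,4) (9,5) (8,21) (7,24)]:
  edge (0,12)–(7,4): clear
  edge (7,4)–(9,5): clear
  edge (9,5)–(8,21): clear
  edge (8,21)–(7,24): clear
  edge (7,24)–(0,12): clear
  midpoint (12,5) outside
  → clear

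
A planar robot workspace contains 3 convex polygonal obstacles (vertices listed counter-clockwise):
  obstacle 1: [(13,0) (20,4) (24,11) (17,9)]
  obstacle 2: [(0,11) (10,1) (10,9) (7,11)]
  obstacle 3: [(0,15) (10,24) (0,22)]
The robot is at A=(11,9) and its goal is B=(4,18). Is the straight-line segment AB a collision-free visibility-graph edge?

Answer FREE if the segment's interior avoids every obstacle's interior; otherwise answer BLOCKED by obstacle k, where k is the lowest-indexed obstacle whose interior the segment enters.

FREE

Obstacle 1 [(13,0) (20,4) (24,11) (17,9)]:
  edge (13,0)–(20,4): clear
  edge (20,4)–(24,11): clear
  edge (24,11)–(17,9): clear
  edge (17,9)–(13,0): clear
  midpoint (15/2,27/2) outside
  → clear
Obstacle 2 [(0,11) (10,1) (10,9) (7,11)]:
  edge (0,11)–(10,1): clear
  edge (10,1)–(10,9): clear
  edge (10,9)–(7,11): clear
  edge (7,11)–(0,11): clear
  midpoint (15/2,27/2) outside
  → clear
Obstacle 3 [(0,15) (10,24) (0,22)]:
  edge (0,15)–(10,24): clear
  edge (10,24)–(0,22): clear
  edge (0,22)–(0,15): clear
  midpoint (15/2,27/2) outside
  → clear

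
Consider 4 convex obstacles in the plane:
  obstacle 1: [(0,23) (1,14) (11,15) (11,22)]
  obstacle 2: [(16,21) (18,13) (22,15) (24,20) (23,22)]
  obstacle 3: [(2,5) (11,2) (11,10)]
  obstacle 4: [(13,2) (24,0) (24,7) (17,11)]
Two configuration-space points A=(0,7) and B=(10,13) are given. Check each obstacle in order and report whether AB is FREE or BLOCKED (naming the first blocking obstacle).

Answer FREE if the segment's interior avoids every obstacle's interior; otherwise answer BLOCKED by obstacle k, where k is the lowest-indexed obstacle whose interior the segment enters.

FREE

Obstacle 1 [(0,23) (1,14) (11,15) (11,22)]:
  edge (0,23)–(1,14): clear
  edge (1,14)–(11,15): clear
  edge (11,15)–(11,22): clear
  edge (11,22)–(0,23): clear
  midpoint (5,10) outside
  → clear
Obstacle 2 [(16,21) (18,13) (22,15) (24,20) (23,22)]:
  edge (16,21)–(18,13): clear
  edge (18,13)–(22,15): clear
  edge (22,15)–(24,20): clear
  edge (24,20)–(23,22): clear
  edge (23,22)–(16,21): clear
  midpoint (5,10) outside
  → clear
Obstacle 3 [(2,5) (11,2) (11,10)]:
  edge (2,5)–(11,2): clear
  edge (11,2)–(11,10): clear
  edge (11,10)–(2,5): clear
  midpoint (5,10) outside
  → clear
Obstacle 4 [(13,2) (24,0) (24,7) (17,11)]:
  edge (13,2)–(24,0): clear
  edge (24,0)–(24,7): clear
  edge (24,7)–(17,11): clear
  edge (17,11)–(13,2): clear
  midpoint (5,10) outside
  → clear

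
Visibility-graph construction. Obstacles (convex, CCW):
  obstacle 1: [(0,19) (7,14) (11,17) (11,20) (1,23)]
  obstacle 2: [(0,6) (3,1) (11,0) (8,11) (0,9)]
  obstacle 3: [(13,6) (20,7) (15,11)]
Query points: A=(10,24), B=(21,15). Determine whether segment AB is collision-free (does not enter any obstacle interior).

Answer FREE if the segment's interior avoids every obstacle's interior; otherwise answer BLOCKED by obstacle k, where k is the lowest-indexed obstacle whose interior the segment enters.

FREE

Obstacle 1 [(0,19) (7,14) (11,17) (11,20) (1,23)]:
  edge (0,19)–(7,14): clear
  edge (7,14)–(11,17): clear
  edge (11,17)–(11,20): clear
  edge (11,20)–(1,23): clear
  edge (1,23)–(0,19): clear
  midpoint (31/2,39/2) outside
  → clear
Obstacle 2 [(0,6) (3,1) (11,0) (8,11) (0,9)]:
  edge (0,6)–(3,1): clear
  edge (3,1)–(11,0): clear
  edge (11,0)–(8,11): clear
  edge (8,11)–(0,9): clear
  edge (0,9)–(0,6): clear
  midpoint (31/2,39/2) outside
  → clear
Obstacle 3 [(13,6) (20,7) (15,11)]:
  edge (13,6)–(20,7): clear
  edge (20,7)–(15,11): clear
  edge (15,11)–(13,6): clear
  midpoint (31/2,39/2) outside
  → clear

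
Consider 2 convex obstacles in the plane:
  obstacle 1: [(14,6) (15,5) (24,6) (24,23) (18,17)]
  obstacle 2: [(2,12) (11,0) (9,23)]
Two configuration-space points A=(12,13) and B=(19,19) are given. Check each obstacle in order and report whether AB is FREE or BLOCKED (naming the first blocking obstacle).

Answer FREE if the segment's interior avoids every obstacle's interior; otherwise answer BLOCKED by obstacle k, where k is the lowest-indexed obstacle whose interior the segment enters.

FREE

Obstacle 1 [(14,6) (15,5) (24,6) (24,23) (18,17)]:
  edge (14,6)–(15,5): clear
  edge (15,5)–(24,6): clear
  edge (24,6)–(24,23): clear
  edge (24,23)–(18,17): clear
  edge (18,17)–(14,6): clear
  midpoint (31/2,16) outside
  → clear
Obstacle 2 [(2,12) (11,0) (9,23)]:
  edge (2,12)–(11,0): clear
  edge (11,0)–(9,23): clear
  edge (9,23)–(2,12): clear
  midpoint (31/2,16) outside
  → clear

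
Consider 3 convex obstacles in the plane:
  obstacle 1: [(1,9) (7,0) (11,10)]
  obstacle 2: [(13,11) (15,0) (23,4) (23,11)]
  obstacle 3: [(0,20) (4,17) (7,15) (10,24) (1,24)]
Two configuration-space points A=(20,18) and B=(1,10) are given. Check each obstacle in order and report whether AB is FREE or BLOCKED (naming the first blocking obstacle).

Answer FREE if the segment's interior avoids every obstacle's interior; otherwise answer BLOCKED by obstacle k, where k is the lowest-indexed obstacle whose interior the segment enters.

FREE

Obstacle 1 [(1,9) (7,0) (11,10)]:
  edge (1,9)–(7,0): clear
  edge (7,0)–(11,10): clear
  edge (11,10)–(1,9): clear
  midpoint (21/2,14) outside
  → clear
Obstacle 2 [(13,11) (15,0) (23,4) (23,11)]:
  edge (13,11)–(15,0): clear
  edge (15,0)–(23,4): clear
  edge (23,4)–(23,11): clear
  edge (23,11)–(13,11): clear
  midpoint (21/2,14) outside
  → clear
Obstacle 3 [(0,20) (4,17) (7,15) (10,24) (1,24)]:
  edge (0,20)–(4,17): clear
  edge (4,17)–(7,15): clear
  edge (7,15)–(10,24): clear
  edge (10,24)–(1,24): clear
  edge (1,24)–(0,20): clear
  midpoint (21/2,14) outside
  → clear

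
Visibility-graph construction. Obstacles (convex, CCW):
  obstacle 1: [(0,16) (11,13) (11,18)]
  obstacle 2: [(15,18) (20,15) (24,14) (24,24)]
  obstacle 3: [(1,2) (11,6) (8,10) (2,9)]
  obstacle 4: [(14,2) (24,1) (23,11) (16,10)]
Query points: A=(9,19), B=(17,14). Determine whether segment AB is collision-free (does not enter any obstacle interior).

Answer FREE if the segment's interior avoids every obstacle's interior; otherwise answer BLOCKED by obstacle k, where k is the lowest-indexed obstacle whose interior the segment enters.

BLOCKED by obstacle 1

Obstacle 1 [(0,16) (11,13) (11,18)]:
  edge (0,16)–(11,13): clear
  edge (11,13)–(11,18): crosses AB
  edge (11,18)–(0,16): crosses AB
  → BLOCKED
Obstacle 2 [(15,18) (20,15) (24,14) (24,24)]:
  edge (15,18)–(20,15): clear
  edge (20,15)–(24,14): clear
  edge (24,14)–(24,24): clear
  edge (24,24)–(15,18): clear
  midpoint (13,33/2) outside
  → clear
Obstacle 3 [(1,2) (11,6) (8,10) (2,9)]:
  edge (1,2)–(11,6): clear
  edge (11,6)–(8,10): clear
  edge (8,10)–(2,9): clear
  edge (2,9)–(1,2): clear
  midpoint (13,33/2) outside
  → clear
Obstacle 4 [(14,2) (24,1) (23,11) (16,10)]:
  edge (14,2)–(24,1): clear
  edge (24,1)–(23,11): clear
  edge (23,11)–(16,10): clear
  edge (16,10)–(14,2): clear
  midpoint (13,33/2) outside
  → clear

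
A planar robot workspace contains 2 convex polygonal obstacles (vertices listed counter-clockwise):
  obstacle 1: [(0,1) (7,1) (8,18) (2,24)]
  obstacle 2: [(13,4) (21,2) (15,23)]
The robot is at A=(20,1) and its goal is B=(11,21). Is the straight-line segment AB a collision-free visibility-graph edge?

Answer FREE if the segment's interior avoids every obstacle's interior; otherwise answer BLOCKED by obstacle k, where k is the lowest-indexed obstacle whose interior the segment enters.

BLOCKED by obstacle 2

Obstacle 1 [(0,1) (7,1) (8,18) (2,24)]:
  edge (0,1)–(7,1): clear
  edge (7,1)–(8,18): clear
  edge (8,18)–(2,24): clear
  edge (2,24)–(0,1): clear
  midpoint (31/2,11) outside
  → clear
Obstacle 2 [(13,4) (21,2) (15,23)]:
  edge (13,4)–(21,2): crosses AB
  edge (21,2)–(15,23): clear
  edge (15,23)–(13,4): crosses AB
  → BLOCKED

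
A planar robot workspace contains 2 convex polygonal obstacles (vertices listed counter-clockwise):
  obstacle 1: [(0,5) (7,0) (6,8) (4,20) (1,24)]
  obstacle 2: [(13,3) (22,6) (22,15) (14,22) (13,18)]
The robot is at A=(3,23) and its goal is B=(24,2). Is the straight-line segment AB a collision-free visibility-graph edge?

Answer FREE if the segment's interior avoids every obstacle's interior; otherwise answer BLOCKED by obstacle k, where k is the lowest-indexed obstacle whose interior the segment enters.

Obstacle 1 [(0,5) (7,0) (6,8) (4,20) (1,24)]:
  edge (0,5)–(7,0): clear
  edge (7,0)–(6,8): clear
  edge (6,8)–(4,20): clear
  edge (4,20)–(1,24): clear
  edge (1,24)–(0,5): clear
  midpoint (27/2,25/2) outside
  → clear
Obstacle 2 [(13,3) (22,6) (22,15) (14,22) (13,18)]:
  edge (13,3)–(22,6): crosses AB
  edge (22,6)–(22,15): clear
  edge (22,15)–(14,22): clear
  edge (14,22)–(13,18): clear
  edge (13,18)–(13,3): crosses AB
  → BLOCKED

BLOCKED by obstacle 2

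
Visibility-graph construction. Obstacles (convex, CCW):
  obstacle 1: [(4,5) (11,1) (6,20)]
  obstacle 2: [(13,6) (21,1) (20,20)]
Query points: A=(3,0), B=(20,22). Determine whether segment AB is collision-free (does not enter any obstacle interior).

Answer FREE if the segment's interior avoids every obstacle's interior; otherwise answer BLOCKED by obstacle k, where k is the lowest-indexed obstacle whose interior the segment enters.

Obstacle 1 [(4,5) (11,1) (6,20)]:
  edge (4,5)–(11,1): crosses AB
  edge (11,1)–(6,20): crosses AB
  edge (6,20)–(4,5): clear
  → BLOCKED
Obstacle 2 [(13,6) (21,1) (20,20)]:
  edge (13,6)–(21,1): clear
  edge (21,1)–(20,20): clear
  edge (20,20)–(13,6): clear
  midpoint (23/2,11) outside
  → clear

BLOCKED by obstacle 1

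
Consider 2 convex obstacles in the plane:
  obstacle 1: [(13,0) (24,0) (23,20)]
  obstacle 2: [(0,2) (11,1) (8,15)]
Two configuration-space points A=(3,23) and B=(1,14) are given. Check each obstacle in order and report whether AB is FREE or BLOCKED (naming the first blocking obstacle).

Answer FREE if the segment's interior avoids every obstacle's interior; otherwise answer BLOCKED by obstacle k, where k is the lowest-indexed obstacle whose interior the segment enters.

Obstacle 1 [(13,0) (24,0) (23,20)]:
  edge (13,0)–(24,0): clear
  edge (24,0)–(23,20): clear
  edge (23,20)–(13,0): clear
  midpoint (2,37/2) outside
  → clear
Obstacle 2 [(0,2) (11,1) (8,15)]:
  edge (0,2)–(11,1): clear
  edge (11,1)–(8,15): clear
  edge (8,15)–(0,2): clear
  midpoint (2,37/2) outside
  → clear

FREE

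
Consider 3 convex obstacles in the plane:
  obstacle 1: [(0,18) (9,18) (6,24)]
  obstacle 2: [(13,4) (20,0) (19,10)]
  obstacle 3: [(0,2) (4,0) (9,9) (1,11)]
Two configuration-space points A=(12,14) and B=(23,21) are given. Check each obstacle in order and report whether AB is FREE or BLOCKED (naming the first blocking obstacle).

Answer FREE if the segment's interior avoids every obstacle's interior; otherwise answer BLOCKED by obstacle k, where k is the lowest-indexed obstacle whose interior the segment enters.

Obstacle 1 [(0,18) (9,18) (6,24)]:
  edge (0,18)–(9,18): clear
  edge (9,18)–(6,24): clear
  edge (6,24)–(0,18): clear
  midpoint (35/2,35/2) outside
  → clear
Obstacle 2 [(13,4) (20,0) (19,10)]:
  edge (13,4)–(20,0): clear
  edge (20,0)–(19,10): clear
  edge (19,10)–(13,4): clear
  midpoint (35/2,35/2) outside
  → clear
Obstacle 3 [(0,2) (4,0) (9,9) (1,11)]:
  edge (0,2)–(4,0): clear
  edge (4,0)–(9,9): clear
  edge (9,9)–(1,11): clear
  edge (1,11)–(0,2): clear
  midpoint (35/2,35/2) outside
  → clear

FREE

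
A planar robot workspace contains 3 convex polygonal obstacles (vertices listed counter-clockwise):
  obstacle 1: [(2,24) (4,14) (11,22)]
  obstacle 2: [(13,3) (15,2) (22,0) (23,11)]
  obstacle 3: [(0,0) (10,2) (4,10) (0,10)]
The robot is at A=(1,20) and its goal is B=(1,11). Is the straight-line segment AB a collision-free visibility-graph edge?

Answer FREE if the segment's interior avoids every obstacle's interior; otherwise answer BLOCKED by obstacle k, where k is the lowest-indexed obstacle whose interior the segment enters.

FREE

Obstacle 1 [(2,24) (4,14) (11,22)]:
  edge (2,24)–(4,14): clear
  edge (4,14)–(11,22): clear
  edge (11,22)–(2,24): clear
  midpoint (1,31/2) outside
  → clear
Obstacle 2 [(13,3) (15,2) (22,0) (23,11)]:
  edge (13,3)–(15,2): clear
  edge (15,2)–(22,0): clear
  edge (22,0)–(23,11): clear
  edge (23,11)–(13,3): clear
  midpoint (1,31/2) outside
  → clear
Obstacle 3 [(0,0) (10,2) (4,10) (0,10)]:
  edge (0,0)–(10,2): clear
  edge (10,2)–(4,10): clear
  edge (4,10)–(0,10): clear
  edge (0,10)–(0,0): clear
  midpoint (1,31/2) outside
  → clear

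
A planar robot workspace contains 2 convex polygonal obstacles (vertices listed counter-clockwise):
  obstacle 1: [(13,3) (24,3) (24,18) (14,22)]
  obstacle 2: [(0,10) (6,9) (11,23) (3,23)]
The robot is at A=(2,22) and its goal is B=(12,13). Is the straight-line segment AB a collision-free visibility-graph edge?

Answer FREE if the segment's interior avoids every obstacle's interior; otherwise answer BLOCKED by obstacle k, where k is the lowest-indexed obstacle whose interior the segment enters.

BLOCKED by obstacle 2

Obstacle 1 [(13,3) (24,3) (24,18) (14,22)]:
  edge (13,3)–(24,3): clear
  edge (24,3)–(24,18): clear
  edge (24,18)–(14,22): clear
  edge (14,22)–(13,3): clear
  midpoint (7,35/2) outside
  → clear
Obstacle 2 [(0,10) (6,9) (11,23) (3,23)]:
  edge (0,10)–(6,9): clear
  edge (6,9)–(11,23): crosses AB
  edge (11,23)–(3,23): clear
  edge (3,23)–(0,10): crosses AB
  → BLOCKED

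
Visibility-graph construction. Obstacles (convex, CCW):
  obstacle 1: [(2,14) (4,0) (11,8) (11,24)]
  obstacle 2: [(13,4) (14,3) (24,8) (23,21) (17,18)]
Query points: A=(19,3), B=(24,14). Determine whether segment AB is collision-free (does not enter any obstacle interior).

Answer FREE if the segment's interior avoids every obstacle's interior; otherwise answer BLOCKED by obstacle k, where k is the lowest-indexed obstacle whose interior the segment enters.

BLOCKED by obstacle 2

Obstacle 1 [(2,14) (4,0) (11,8) (11,24)]:
  edge (2,14)–(4,0): clear
  edge (4,0)–(11,8): clear
  edge (11,8)–(11,24): clear
  edge (11,24)–(2,14): clear
  midpoint (43/2,17/2) outside
  → clear
Obstacle 2 [(13,4) (14,3) (24,8) (23,21) (17,18)]:
  edge (13,4)–(14,3): clear
  edge (14,3)–(24,8): crosses AB
  edge (24,8)–(23,21): crosses AB
  edge (23,21)–(17,18): clear
  edge (17,18)–(13,4): clear
  → BLOCKED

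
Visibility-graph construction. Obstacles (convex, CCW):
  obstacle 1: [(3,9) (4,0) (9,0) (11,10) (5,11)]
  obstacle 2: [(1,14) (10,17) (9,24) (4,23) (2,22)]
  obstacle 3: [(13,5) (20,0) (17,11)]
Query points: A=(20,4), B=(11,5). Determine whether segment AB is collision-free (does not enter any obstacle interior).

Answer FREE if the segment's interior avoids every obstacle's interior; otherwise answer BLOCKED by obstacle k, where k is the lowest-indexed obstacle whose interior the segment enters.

Obstacle 1 [(3,9) (4,0) (9,0) (11,10) (5,11)]:
  edge (3,9)–(4,0): clear
  edge (4,0)–(9,0): clear
  edge (9,0)–(11,10): clear
  edge (11,10)–(5,11): clear
  edge (5,11)–(3,9): clear
  midpoint (31/2,9/2) outside
  → clear
Obstacle 2 [(1,14) (10,17) (9,24) (4,23) (2,22)]:
  edge (1,14)–(10,17): clear
  edge (10,17)–(9,24): clear
  edge (9,24)–(4,23): clear
  edge (4,23)–(2,22): clear
  edge (2,22)–(1,14): clear
  midpoint (31/2,9/2) outside
  → clear
Obstacle 3 [(13,5) (20,0) (17,11)]:
  edge (13,5)–(20,0): crosses AB
  edge (20,0)–(17,11): crosses AB
  edge (17,11)–(13,5): clear
  → BLOCKED

BLOCKED by obstacle 3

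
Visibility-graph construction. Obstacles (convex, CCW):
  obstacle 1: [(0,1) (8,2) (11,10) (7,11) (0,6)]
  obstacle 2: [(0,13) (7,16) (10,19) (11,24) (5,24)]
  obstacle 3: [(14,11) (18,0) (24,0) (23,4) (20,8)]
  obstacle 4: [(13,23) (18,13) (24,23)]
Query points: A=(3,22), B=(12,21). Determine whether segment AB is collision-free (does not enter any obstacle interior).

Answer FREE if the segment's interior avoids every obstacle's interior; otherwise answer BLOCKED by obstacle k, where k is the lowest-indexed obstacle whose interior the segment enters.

BLOCKED by obstacle 2

Obstacle 1 [(0,1) (8,2) (11,10) (7,11) (0,6)]:
  edge (0,1)–(8,2): clear
  edge (8,2)–(11,10): clear
  edge (11,10)–(7,11): clear
  edge (7,11)–(0,6): clear
  edge (0,6)–(0,1): clear
  midpoint (15/2,43/2) outside
  → clear
Obstacle 2 [(0,13) (7,16) (10,19) (11,24) (5,24)]:
  edge (0,13)–(7,16): clear
  edge (7,16)–(10,19): clear
  edge (10,19)–(11,24): crosses AB
  edge (11,24)–(5,24): clear
  edge (5,24)–(0,13): crosses AB
  → BLOCKED
Obstacle 3 [(14,11) (18,0) (24,0) (23,4) (20,8)]:
  edge (14,11)–(18,0): clear
  edge (18,0)–(24,0): clear
  edge (24,0)–(23,4): clear
  edge (23,4)–(20,8): clear
  edge (20,8)–(14,11): clear
  midpoint (15/2,43/2) outside
  → clear
Obstacle 4 [(13,23) (18,13) (24,23)]:
  edge (13,23)–(18,13): clear
  edge (18,13)–(24,23): clear
  edge (24,23)–(13,23): clear
  midpoint (15/2,43/2) outside
  → clear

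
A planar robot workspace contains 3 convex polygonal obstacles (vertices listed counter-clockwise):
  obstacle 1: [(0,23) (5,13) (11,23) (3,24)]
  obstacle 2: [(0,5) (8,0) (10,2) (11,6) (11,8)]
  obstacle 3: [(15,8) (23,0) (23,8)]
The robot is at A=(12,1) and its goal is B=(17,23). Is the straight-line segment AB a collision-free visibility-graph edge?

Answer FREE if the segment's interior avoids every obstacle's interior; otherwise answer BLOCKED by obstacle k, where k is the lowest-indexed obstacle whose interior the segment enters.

Obstacle 1 [(0,23) (5,13) (11,23) (3,24)]:
  edge (0,23)–(5,13): clear
  edge (5,13)–(11,23): clear
  edge (11,23)–(3,24): clear
  edge (3,24)–(0,23): clear
  midpoint (29/2,12) outside
  → clear
Obstacle 2 [(0,5) (8,0) (10,2) (11,6) (11,8)]:
  edge (0,5)–(8,0): clear
  edge (8,0)–(10,2): clear
  edge (10,2)–(11,6): clear
  edge (11,6)–(11,8): clear
  edge (11,8)–(0,5): clear
  midpoint (29/2,12) outside
  → clear
Obstacle 3 [(15,8) (23,0) (23,8)]:
  edge (15,8)–(23,0): clear
  edge (23,0)–(23,8): clear
  edge (23,8)–(15,8): clear
  midpoint (29/2,12) outside
  → clear

FREE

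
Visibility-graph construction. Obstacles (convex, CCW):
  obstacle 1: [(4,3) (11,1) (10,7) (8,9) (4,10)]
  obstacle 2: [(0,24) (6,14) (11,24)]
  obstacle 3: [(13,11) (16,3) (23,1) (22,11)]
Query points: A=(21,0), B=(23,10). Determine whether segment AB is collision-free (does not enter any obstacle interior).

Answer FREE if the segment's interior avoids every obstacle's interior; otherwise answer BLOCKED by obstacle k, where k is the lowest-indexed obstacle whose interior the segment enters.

Obstacle 1 [(4,3) (11,1) (10,7) (8,9) (4,10)]:
  edge (4,3)–(11,1): clear
  edge (11,1)–(10,7): clear
  edge (10,7)–(8,9): clear
  edge (8,9)–(4,10): clear
  edge (4,10)–(4,3): clear
  midpoint (22,5) outside
  → clear
Obstacle 2 [(0,24) (6,14) (11,24)]:
  edge (0,24)–(6,14): clear
  edge (6,14)–(11,24): clear
  edge (11,24)–(0,24): clear
  midpoint (22,5) outside
  → clear
Obstacle 3 [(13,11) (16,3) (23,1) (22,11)]:
  edge (13,11)–(16,3): clear
  edge (16,3)–(23,1): crosses AB
  edge (23,1)–(22,11): crosses AB
  edge (22,11)–(13,11): clear
  → BLOCKED

BLOCKED by obstacle 3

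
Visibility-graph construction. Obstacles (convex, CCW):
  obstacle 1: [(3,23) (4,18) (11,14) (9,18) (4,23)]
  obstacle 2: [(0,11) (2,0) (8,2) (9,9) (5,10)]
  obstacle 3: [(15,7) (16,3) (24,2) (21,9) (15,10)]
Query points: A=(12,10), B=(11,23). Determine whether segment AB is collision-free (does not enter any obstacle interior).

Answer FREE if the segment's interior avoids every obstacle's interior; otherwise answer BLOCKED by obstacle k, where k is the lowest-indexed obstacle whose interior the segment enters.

FREE

Obstacle 1 [(3,23) (4,18) (11,14) (9,18) (4,23)]:
  edge (3,23)–(4,18): clear
  edge (4,18)–(11,14): clear
  edge (11,14)–(9,18): clear
  edge (9,18)–(4,23): clear
  edge (4,23)–(3,23): clear
  midpoint (23/2,33/2) outside
  → clear
Obstacle 2 [(0,11) (2,0) (8,2) (9,9) (5,10)]:
  edge (0,11)–(2,0): clear
  edge (2,0)–(8,2): clear
  edge (8,2)–(9,9): clear
  edge (9,9)–(5,10): clear
  edge (5,10)–(0,11): clear
  midpoint (23/2,33/2) outside
  → clear
Obstacle 3 [(15,7) (16,3) (24,2) (21,9) (15,10)]:
  edge (15,7)–(16,3): clear
  edge (16,3)–(24,2): clear
  edge (24,2)–(21,9): clear
  edge (21,9)–(15,10): clear
  edge (15,10)–(15,7): clear
  midpoint (23/2,33/2) outside
  → clear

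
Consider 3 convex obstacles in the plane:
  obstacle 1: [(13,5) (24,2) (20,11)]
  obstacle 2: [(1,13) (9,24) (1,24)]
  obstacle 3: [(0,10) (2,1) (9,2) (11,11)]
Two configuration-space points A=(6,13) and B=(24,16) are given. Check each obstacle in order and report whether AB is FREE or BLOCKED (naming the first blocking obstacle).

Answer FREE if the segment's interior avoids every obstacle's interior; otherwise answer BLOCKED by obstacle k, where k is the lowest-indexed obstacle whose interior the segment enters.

Obstacle 1 [(13,5) (24,2) (20,11)]:
  edge (13,5)–(24,2): clear
  edge (24,2)–(20,11): clear
  edge (20,11)–(13,5): clear
  midpoint (15,29/2) outside
  → clear
Obstacle 2 [(1,13) (9,24) (1,24)]:
  edge (1,13)–(9,24): clear
  edge (9,24)–(1,24): clear
  edge (1,24)–(1,13): clear
  midpoint (15,29/2) outside
  → clear
Obstacle 3 [(0,10) (2,1) (9,2) (11,11)]:
  edge (0,10)–(2,1): clear
  edge (2,1)–(9,2): clear
  edge (9,2)–(11,11): clear
  edge (11,11)–(0,10): clear
  midpoint (15,29/2) outside
  → clear

FREE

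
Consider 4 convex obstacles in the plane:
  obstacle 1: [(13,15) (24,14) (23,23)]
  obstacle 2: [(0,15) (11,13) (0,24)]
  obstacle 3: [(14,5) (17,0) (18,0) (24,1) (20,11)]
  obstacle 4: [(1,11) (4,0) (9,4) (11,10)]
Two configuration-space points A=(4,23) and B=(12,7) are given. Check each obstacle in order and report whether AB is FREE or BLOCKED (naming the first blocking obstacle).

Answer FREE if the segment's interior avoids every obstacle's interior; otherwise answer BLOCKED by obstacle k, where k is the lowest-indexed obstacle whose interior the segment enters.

BLOCKED by obstacle 2

Obstacle 1 [(13,15) (24,14) (23,23)]:
  edge (13,15)–(24,14): clear
  edge (24,14)–(23,23): clear
  edge (23,23)–(13,15): clear
  midpoint (8,15) outside
  → clear
Obstacle 2 [(0,15) (11,13) (0,24)]:
  edge (0,15)–(11,13): crosses AB
  edge (11,13)–(0,24): crosses AB
  edge (0,24)–(0,15): clear
  → BLOCKED
Obstacle 3 [(14,5) (17,0) (18,0) (24,1) (20,11)]:
  edge (14,5)–(17,0): clear
  edge (17,0)–(18,0): clear
  edge (18,0)–(24,1): clear
  edge (24,1)–(20,11): clear
  edge (20,11)–(14,5): clear
  midpoint (8,15) outside
  → clear
Obstacle 4 [(1,11) (4,0) (9,4) (11,10)]:
  edge (1,11)–(4,0): clear
  edge (4,0)–(9,4): clear
  edge (9,4)–(11,10): crosses AB
  edge (11,10)–(1,11): crosses AB
  → BLOCKED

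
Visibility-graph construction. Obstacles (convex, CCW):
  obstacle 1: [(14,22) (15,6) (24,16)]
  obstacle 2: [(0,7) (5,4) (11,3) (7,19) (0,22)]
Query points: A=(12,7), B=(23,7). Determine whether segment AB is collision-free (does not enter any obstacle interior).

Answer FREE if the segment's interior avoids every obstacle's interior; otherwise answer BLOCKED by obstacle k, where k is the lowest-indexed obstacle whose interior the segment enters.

BLOCKED by obstacle 1

Obstacle 1 [(14,22) (15,6) (24,16)]:
  edge (14,22)–(15,6): crosses AB
  edge (15,6)–(24,16): crosses AB
  edge (24,16)–(14,22): clear
  → BLOCKED
Obstacle 2 [(0,7) (5,4) (11,3) (7,19) (0,22)]:
  edge (0,7)–(5,4): clear
  edge (5,4)–(11,3): clear
  edge (11,3)–(7,19): clear
  edge (7,19)–(0,22): clear
  edge (0,22)–(0,7): clear
  midpoint (35/2,7) outside
  → clear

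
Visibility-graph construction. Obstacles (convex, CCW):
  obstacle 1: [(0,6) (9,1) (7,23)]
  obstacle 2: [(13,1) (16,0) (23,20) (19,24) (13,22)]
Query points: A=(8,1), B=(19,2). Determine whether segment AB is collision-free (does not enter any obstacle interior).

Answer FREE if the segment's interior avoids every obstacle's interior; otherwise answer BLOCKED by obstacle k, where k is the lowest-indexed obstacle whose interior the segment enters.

BLOCKED by obstacle 1

Obstacle 1 [(0,6) (9,1) (7,23)]:
  edge (0,6)–(9,1): crosses AB
  edge (9,1)–(7,23): crosses AB
  edge (7,23)–(0,6): clear
  → BLOCKED
Obstacle 2 [(13,1) (16,0) (23,20) (19,24) (13,22)]:
  edge (13,1)–(16,0): clear
  edge (16,0)–(23,20): crosses AB
  edge (23,20)–(19,24): clear
  edge (19,24)–(13,22): clear
  edge (13,22)–(13,1): crosses AB
  → BLOCKED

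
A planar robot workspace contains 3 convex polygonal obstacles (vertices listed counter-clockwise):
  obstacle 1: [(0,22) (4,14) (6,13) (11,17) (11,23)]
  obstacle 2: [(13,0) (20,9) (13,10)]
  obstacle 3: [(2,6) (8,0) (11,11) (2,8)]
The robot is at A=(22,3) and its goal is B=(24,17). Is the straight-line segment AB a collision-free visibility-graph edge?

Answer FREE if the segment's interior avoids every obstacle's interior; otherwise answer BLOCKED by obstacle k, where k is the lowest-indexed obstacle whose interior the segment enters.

Obstacle 1 [(0,22) (4,14) (6,13) (11,17) (11,23)]:
  edge (0,22)–(4,14): clear
  edge (4,14)–(6,13): clear
  edge (6,13)–(11,17): clear
  edge (11,17)–(11,23): clear
  edge (11,23)–(0,22): clear
  midpoint (23,10) outside
  → clear
Obstacle 2 [(13,0) (20,9) (13,10)]:
  edge (13,0)–(20,9): clear
  edge (20,9)–(13,10): clear
  edge (13,10)–(13,0): clear
  midpoint (23,10) outside
  → clear
Obstacle 3 [(2,6) (8,0) (11,11) (2,8)]:
  edge (2,6)–(8,0): clear
  edge (8,0)–(11,11): clear
  edge (11,11)–(2,8): clear
  edge (2,8)–(2,6): clear
  midpoint (23,10) outside
  → clear

FREE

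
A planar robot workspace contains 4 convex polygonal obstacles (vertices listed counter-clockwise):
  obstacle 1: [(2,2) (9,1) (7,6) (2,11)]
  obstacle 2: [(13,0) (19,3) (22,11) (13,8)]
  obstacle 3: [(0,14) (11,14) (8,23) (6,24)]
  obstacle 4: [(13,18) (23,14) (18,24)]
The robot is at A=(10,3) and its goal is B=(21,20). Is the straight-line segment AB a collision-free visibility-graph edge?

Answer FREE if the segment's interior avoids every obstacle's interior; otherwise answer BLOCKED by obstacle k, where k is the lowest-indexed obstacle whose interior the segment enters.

Obstacle 1 [(2,2) (9,1) (7,6) (2,11)]:
  edge (2,2)–(9,1): clear
  edge (9,1)–(7,6): clear
  edge (7,6)–(2,11): clear
  edge (2,11)–(2,2): clear
  midpoint (31/2,23/2) outside
  → clear
Obstacle 2 [(13,0) (19,3) (22,11) (13,8)]:
  edge (13,0)–(19,3): clear
  edge (19,3)–(22,11): clear
  edge (22,11)–(13,8): crosses AB
  edge (13,8)–(13,0): crosses AB
  → BLOCKED
Obstacle 3 [(0,14) (11,14) (8,23) (6,24)]:
  edge (0,14)–(11,14): clear
  edge (11,14)–(8,23): clear
  edge (8,23)–(6,24): clear
  edge (6,24)–(0,14): clear
  midpoint (31/2,23/2) outside
  → clear
Obstacle 4 [(13,18) (23,14) (18,24)]:
  edge (13,18)–(23,14): crosses AB
  edge (23,14)–(18,24): crosses AB
  edge (18,24)–(13,18): clear
  → BLOCKED

BLOCKED by obstacle 2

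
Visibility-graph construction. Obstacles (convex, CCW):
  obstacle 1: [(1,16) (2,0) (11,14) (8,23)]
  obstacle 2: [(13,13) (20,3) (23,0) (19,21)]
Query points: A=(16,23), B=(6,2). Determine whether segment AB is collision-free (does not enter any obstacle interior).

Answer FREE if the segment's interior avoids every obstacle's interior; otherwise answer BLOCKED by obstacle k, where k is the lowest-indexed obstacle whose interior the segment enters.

Obstacle 1 [(1,16) (2,0) (11,14) (8,23)]:
  edge (1,16)–(2,0): clear
  edge (2,0)–(11,14): clear
  edge (11,14)–(8,23): clear
  edge (8,23)–(1,16): clear
  midpoint (11,25/2) outside
  → clear
Obstacle 2 [(13,13) (20,3) (23,0) (19,21)]:
  edge (13,13)–(20,3): clear
  edge (20,3)–(23,0): clear
  edge (23,0)–(19,21): clear
  edge (19,21)–(13,13): clear
  midpoint (11,25/2) outside
  → clear

FREE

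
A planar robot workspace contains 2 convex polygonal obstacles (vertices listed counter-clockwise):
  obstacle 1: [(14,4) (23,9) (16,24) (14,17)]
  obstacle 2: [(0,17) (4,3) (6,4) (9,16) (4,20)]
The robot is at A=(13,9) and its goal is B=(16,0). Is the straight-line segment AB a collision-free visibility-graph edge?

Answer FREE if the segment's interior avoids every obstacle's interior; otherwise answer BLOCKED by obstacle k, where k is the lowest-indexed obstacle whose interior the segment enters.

BLOCKED by obstacle 1

Obstacle 1 [(14,4) (23,9) (16,24) (14,17)]:
  edge (14,4)–(23,9): crosses AB
  edge (23,9)–(16,24): clear
  edge (16,24)–(14,17): clear
  edge (14,17)–(14,4): crosses AB
  → BLOCKED
Obstacle 2 [(0,17) (4,3) (6,4) (9,16) (4,20)]:
  edge (0,17)–(4,3): clear
  edge (4,3)–(6,4): clear
  edge (6,4)–(9,16): clear
  edge (9,16)–(4,20): clear
  edge (4,20)–(0,17): clear
  midpoint (29/2,9/2) outside
  → clear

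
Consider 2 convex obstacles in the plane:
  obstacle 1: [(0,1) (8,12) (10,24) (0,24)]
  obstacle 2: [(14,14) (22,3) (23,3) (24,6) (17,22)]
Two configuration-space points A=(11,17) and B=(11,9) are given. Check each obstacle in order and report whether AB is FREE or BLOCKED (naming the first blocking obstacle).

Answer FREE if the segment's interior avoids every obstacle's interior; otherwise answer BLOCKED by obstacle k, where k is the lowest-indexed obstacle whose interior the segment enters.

FREE

Obstacle 1 [(0,1) (8,12) (10,24) (0,24)]:
  edge (0,1)–(8,12): clear
  edge (8,12)–(10,24): clear
  edge (10,24)–(0,24): clear
  edge (0,24)–(0,1): clear
  midpoint (11,13) outside
  → clear
Obstacle 2 [(14,14) (22,3) (23,3) (24,6) (17,22)]:
  edge (14,14)–(22,3): clear
  edge (22,3)–(23,3): clear
  edge (23,3)–(24,6): clear
  edge (24,6)–(17,22): clear
  edge (17,22)–(14,14): clear
  midpoint (11,13) outside
  → clear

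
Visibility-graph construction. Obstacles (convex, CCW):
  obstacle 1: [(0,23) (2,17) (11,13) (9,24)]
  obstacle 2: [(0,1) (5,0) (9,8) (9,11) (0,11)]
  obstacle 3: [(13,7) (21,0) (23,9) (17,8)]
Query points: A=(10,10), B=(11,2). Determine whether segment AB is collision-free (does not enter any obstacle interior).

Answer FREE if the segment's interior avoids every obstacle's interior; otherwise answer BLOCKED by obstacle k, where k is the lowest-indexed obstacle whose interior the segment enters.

Obstacle 1 [(0,23) (2,17) (11,13) (9,24)]:
  edge (0,23)–(2,17): clear
  edge (2,17)–(11,13): clear
  edge (11,13)–(9,24): clear
  edge (9,24)–(0,23): clear
  midpoint (21/2,6) outside
  → clear
Obstacle 2 [(0,1) (5,0) (9,8) (9,11) (0,11)]:
  edge (0,1)–(5,0): clear
  edge (5,0)–(9,8): clear
  edge (9,8)–(9,11): clear
  edge (9,11)–(0,11): clear
  edge (0,11)–(0,1): clear
  midpoint (21/2,6) outside
  → clear
Obstacle 3 [(13,7) (21,0) (23,9) (17,8)]:
  edge (13,7)–(21,0): clear
  edge (21,0)–(23,9): clear
  edge (23,9)–(17,8): clear
  edge (17,8)–(13,7): clear
  midpoint (21/2,6) outside
  → clear

FREE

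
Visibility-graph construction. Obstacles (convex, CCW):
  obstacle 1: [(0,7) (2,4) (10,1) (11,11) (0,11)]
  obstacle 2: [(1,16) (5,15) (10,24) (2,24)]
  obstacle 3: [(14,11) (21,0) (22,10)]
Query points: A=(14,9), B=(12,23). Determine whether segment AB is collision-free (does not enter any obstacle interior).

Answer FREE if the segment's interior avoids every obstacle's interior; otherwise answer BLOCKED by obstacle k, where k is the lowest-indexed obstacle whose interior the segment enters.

FREE

Obstacle 1 [(0,7) (2,4) (10,1) (11,11) (0,11)]:
  edge (0,7)–(2,4): clear
  edge (2,4)–(10,1): clear
  edge (10,1)–(11,11): clear
  edge (11,11)–(0,11): clear
  edge (0,11)–(0,7): clear
  midpoint (13,16) outside
  → clear
Obstacle 2 [(1,16) (5,15) (10,24) (2,24)]:
  edge (1,16)–(5,15): clear
  edge (5,15)–(10,24): clear
  edge (10,24)–(2,24): clear
  edge (2,24)–(1,16): clear
  midpoint (13,16) outside
  → clear
Obstacle 3 [(14,11) (21,0) (22,10)]:
  edge (14,11)–(21,0): clear
  edge (21,0)–(22,10): clear
  edge (22,10)–(14,11): clear
  midpoint (13,16) outside
  → clear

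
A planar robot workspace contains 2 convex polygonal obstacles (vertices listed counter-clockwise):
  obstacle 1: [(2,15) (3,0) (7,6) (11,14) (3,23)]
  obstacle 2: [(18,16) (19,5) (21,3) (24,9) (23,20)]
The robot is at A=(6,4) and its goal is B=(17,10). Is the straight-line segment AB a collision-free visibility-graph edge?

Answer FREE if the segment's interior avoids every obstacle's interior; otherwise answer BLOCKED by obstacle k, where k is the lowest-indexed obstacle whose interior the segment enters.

Obstacle 1 [(2,15) (3,0) (7,6) (11,14) (3,23)]:
  edge (2,15)–(3,0): clear
  edge (3,0)–(7,6): clear
  edge (7,6)–(11,14): clear
  edge (11,14)–(3,23): clear
  edge (3,23)–(2,15): clear
  midpoint (23/2,7) outside
  → clear
Obstacle 2 [(18,16) (19,5) (21,3) (24,9) (23,20)]:
  edge (18,16)–(19,5): clear
  edge (19,5)–(21,3): clear
  edge (21,3)–(24,9): clear
  edge (24,9)–(23,20): clear
  edge (23,20)–(18,16): clear
  midpoint (23/2,7) outside
  → clear

FREE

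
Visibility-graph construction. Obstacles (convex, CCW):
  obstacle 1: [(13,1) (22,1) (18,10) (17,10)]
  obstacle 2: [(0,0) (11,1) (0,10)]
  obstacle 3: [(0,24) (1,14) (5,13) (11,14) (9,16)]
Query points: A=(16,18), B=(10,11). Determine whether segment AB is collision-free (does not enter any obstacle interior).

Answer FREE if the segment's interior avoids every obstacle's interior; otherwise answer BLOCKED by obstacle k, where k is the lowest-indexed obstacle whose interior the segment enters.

Obstacle 1 [(13,1) (22,1) (18,10) (17,10)]:
  edge (13,1)–(22,1): clear
  edge (22,1)–(18,10): clear
  edge (18,10)–(17,10): clear
  edge (17,10)–(13,1): clear
  midpoint (13,29/2) outside
  → clear
Obstacle 2 [(0,0) (11,1) (0,10)]:
  edge (0,0)–(11,1): clear
  edge (11,1)–(0,10): clear
  edge (0,10)–(0,0): clear
  midpoint (13,29/2) outside
  → clear
Obstacle 3 [(0,24) (1,14) (5,13) (11,14) (9,16)]:
  edge (0,24)–(1,14): clear
  edge (1,14)–(5,13): clear
  edge (5,13)–(11,14): clear
  edge (11,14)–(9,16): clear
  edge (9,16)–(0,24): clear
  midpoint (13,29/2) outside
  → clear

FREE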